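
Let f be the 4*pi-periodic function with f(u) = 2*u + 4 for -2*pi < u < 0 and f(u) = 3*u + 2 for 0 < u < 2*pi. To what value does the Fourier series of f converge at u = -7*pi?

u = -7*pi differs from u = pi by -2 full period(s), and the series is 4*pi-periodic.
f is continuous at u = pi with value 2 + 3*pi, so the series converges to 2 + 3*pi there.

2 + 3*pi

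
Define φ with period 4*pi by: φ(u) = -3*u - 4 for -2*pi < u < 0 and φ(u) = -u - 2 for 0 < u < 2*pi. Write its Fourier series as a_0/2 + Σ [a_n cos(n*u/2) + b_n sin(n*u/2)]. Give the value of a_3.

a_3 = (1/(2*pi)) ∫_{-2*pi}^{2*pi} φ(u) cos(3*u/2) du.
Split the integral at the breakpoints.
Integrating by parts (boundary term plus one more integral), an antiderivative of (-3*u - 4) cos(3*u/2) is -2*u*sin(3*u/2) - 8*sin(3*u/2)/3 - 4*cos(3*u/2)/3; evaluating from -2*pi to 0: ∫_{-2*pi}^{0} (-3*u - 4) cos(3*u/2) du = (-4/3) - (4/3) = -8/3.
Integrating by parts (boundary term plus one more integral), an antiderivative of (-u - 2) cos(3*u/2) is -2*u*sin(3*u/2)/3 - 4*sin(3*u/2)/3 - 4*cos(3*u/2)/9; evaluating from 0 to 2*pi: ∫_{0}^{2*pi} (-u - 2) cos(3*u/2) du = (4/9) - (-4/9) = 8/9.
Summing the pieces and multiplying by (1/(2*pi)) gives a_3 = -8/(9*pi).

-8/(9*pi)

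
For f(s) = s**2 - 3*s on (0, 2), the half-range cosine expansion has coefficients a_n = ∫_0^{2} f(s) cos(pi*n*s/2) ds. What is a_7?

8/(49*pi**2)

a_7 = ∫_0^{2} (s**2 - 3*s) cos(7*pi*s/2) ds.
Integrating by parts twice (tabular method), an antiderivative of (s**2 - 3*s) cos(7*pi*s/2) is 2*s**2*sin(7*pi*s/2)/(7*pi) - 6*s*sin(7*pi*s/2)/(7*pi) + 8*s*cos(7*pi*s/2)/(49*pi**2) - 16*sin(7*pi*s/2)/(343*pi**3) - 12*cos(7*pi*s/2)/(49*pi**2); evaluating from 0 to 2: ∫_{0}^{2} (s**2 - 3*s) cos(7*pi*s/2) ds = (-4/(49*pi**2)) - (-12/(49*pi**2)) = 8/(49*pi**2).
Hence a_7 = 8/(49*pi**2).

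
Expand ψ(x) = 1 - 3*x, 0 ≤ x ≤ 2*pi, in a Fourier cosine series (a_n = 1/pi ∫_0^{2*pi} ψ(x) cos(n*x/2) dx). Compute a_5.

24/(25*pi)

a_5 = 1/pi ∫_0^{2*pi} (1 - 3*x) cos(5*x/2) dx.
Integrating by parts (boundary term plus one more integral), an antiderivative of (1 - 3*x) cos(5*x/2) is -6*x*sin(5*x/2)/5 + 2*sin(5*x/2)/5 - 12*cos(5*x/2)/25; evaluating from 0 to 2*pi: ∫_{0}^{2*pi} (1 - 3*x) cos(5*x/2) dx = (12/25) - (-12/25) = 24/25.
Hence a_5 = (1/pi)·(24/25) = 24/(25*pi).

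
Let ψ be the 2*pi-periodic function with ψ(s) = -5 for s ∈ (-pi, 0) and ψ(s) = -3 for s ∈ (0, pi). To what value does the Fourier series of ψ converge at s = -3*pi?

s = -3*pi differs from s = pi by -2 full period(s), and the series is 2*pi-periodic.
At s = pi the one-sided limits are ψ(pi^-) = -3 and ψ(pi^+) = -5.
By Dirichlet's theorem the series converges to their average, [(-3) + (-5)]/2 = -4.

-4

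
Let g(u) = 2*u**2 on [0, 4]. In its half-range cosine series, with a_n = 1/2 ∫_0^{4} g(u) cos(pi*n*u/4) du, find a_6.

a_6 = 1/2 ∫_0^{4} (2*u**2) cos(3*pi*u/2) du.
Integrating by parts twice (tabular method), an antiderivative of (2*u**2) cos(3*pi*u/2) is 4*u**2*sin(3*pi*u/2)/(3*pi) + 16*u*cos(3*pi*u/2)/(9*pi**2) - 32*sin(3*pi*u/2)/(27*pi**3); evaluating from 0 to 4: ∫_{0}^{4} (2*u**2) cos(3*pi*u/2) du = (64/(9*pi**2)) - (0) = 64/(9*pi**2).
Hence a_6 = (1/2)·(64/(9*pi**2)) = 32/(9*pi**2).

32/(9*pi**2)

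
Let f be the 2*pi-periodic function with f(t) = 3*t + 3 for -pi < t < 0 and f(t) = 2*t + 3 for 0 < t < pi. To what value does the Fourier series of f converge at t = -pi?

3 - pi/2

At t = -pi the one-sided limits are f(-pi^-) = 3 + 2*pi and f(-pi^+) = 3 - 3*pi.
By Dirichlet's theorem the series converges to their average, [(3 + 2*pi) + (3 - 3*pi)]/2 = 3 - pi/2.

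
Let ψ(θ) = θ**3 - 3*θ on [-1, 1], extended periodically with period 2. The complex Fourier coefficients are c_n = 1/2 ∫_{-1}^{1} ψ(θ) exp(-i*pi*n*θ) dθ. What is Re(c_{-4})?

Since ψ is real-valued, Re(c_{-4}) = 1/2 ∫_{-1}^{1} ψ(θ) cos(-4*pi*θ) dθ = a_{4}/2.
(ψ is odd, so the integrand is odd over a symmetric interval and the integral vanishes.)

0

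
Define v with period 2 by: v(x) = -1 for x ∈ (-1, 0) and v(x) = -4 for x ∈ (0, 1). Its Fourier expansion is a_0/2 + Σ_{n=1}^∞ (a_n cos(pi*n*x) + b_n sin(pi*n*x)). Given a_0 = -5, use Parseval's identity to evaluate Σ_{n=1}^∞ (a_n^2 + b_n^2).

9/2

Parseval: a_0^2/2 + Σ_{n≥1} (a_n^2+b_n^2) = ∫_{-1}^{1} v(x)^2 dx = 17.
Subtract a_0^2/2 = 25/2: Σ (a_n^2+b_n^2) = 9/2.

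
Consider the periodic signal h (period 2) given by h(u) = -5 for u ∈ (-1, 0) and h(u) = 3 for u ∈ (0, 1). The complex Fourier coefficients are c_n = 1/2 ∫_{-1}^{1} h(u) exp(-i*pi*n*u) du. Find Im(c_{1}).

Since h is real-valued, Im(c_{1}) = -1/2 ∫_{-1}^{1} h(u) sin(pi*u) du = -b_{1}/2.
Split the integral at the breakpoints.
Directly, an antiderivative of (-5) sin(pi*u) is 5*cos(pi*u)/pi; evaluating from -1 to 0: ∫_{-1}^{0} (-5) sin(pi*u) du = (5/pi) - (-5/pi) = 10/pi.
Directly, an antiderivative of (3) sin(pi*u) is -3*cos(pi*u)/pi; evaluating from 0 to 1: ∫_{0}^{1} (3) sin(pi*u) du = (3/pi) - (-3/pi) = 6/pi.
So ∫_{-1}^{1} h(u) sin(pi*u) du = 16/pi.
Hence Im(c_{1}) = (-1/2)·(16/pi) = -8/pi.

-8/pi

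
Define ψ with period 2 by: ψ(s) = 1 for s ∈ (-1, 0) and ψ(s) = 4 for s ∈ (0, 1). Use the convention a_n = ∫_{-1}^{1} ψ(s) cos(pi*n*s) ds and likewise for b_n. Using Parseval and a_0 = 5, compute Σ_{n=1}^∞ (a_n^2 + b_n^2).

Parseval: a_0^2/2 + Σ_{n≥1} (a_n^2+b_n^2) = ∫_{-1}^{1} ψ(s)^2 ds = 17.
Subtract a_0^2/2 = 25/2: Σ (a_n^2+b_n^2) = 9/2.

9/2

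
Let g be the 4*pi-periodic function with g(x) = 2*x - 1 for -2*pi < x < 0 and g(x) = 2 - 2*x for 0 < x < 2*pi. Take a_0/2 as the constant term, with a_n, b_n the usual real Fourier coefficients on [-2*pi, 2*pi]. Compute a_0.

1 - 4*pi

a_0 = (1/(2*pi)) ∫_{-2*pi}^{2*pi} g(x) dx = (1/(2*pi)) · (2*pi*(1 - 4*pi)) = 1 - 4*pi.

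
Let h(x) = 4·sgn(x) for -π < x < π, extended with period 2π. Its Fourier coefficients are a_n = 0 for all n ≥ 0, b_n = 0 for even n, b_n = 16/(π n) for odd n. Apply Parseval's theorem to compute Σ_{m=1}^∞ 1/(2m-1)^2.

pi**2/8

Parseval: Σ b_n^2 = (1/π) ∫_{-π}^{π} h(x)^2 dx = 32.
Only odd n contribute, with b_n^2 = 256/(π^2 n^2), so Σ_{m≥1} 1/(2m-1)^2 = π^2·(32)/256 = pi**2/8.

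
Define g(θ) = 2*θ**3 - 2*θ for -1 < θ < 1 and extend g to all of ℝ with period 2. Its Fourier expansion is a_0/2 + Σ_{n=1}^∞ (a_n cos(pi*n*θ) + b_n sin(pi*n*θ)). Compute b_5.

-24/(125*pi**3)

b_5 = ∫_{-1}^{1} g(θ) sin(5*pi*θ) dθ.
g is odd and sin(5*pi*θ) is odd, so the integrand is even and b_5 = 2 ∫_0^{1} g(θ) sin(5*pi*θ) dθ.
Integrating by parts three times (tabular method), an antiderivative of (2*θ**3 - 2*θ) sin(5*pi*θ) is -2*θ**3*cos(5*pi*θ)/(5*pi) + 6*θ**2*sin(5*pi*θ)/(25*pi**2) + 12*θ*cos(5*pi*θ)/(125*pi**3) + 2*θ*cos(5*pi*θ)/(5*pi) - 2*sin(5*pi*θ)/(25*pi**2) - 12*sin(5*pi*θ)/(625*pi**4); evaluating from 0 to 1: ∫_{0}^{1} (2*θ**3 - 2*θ) sin(5*pi*θ) dθ = (-12/(125*pi**3)) - (0) = -12/(125*pi**3).
Hence b_5 = 2·(-12/(125*pi**3)) = -24/(125*pi**3).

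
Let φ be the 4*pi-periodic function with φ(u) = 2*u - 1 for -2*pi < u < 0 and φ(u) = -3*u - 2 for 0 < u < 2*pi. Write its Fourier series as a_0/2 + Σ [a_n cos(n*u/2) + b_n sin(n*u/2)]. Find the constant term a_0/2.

a_0 = (1/(2*pi)) ∫_{-2*pi}^{2*pi} φ(u) du = (1/(2*pi)) · (-2*pi*(3 + 5*pi)) = -5*pi - 3.
So the constant term a_0/2 = -5*pi/2 - 3/2.

-5*pi/2 - 3/2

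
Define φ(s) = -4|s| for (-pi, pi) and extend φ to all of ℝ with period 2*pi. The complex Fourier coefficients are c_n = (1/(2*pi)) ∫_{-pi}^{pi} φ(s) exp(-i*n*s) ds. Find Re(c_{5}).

Since φ is real-valued, Re(c_{5}) = (1/(2*pi)) ∫_{-pi}^{pi} φ(s) cos(5*s) ds = a_{5}/2.
φ is even and cos(5*s) is even, so the integrand is even: ∫_{-pi}^{pi} φ(s) cos(5*s) ds = 2∫_0^{pi} φ(s) cos(5*s) ds.
Integrating by parts (boundary term plus one more integral), an antiderivative of (-4*s) cos(5*s) is -4*s*sin(5*s)/5 - 4*cos(5*s)/25; evaluating from 0 to pi: ∫_{0}^{pi} (-4*s) cos(5*s) ds = (4/25) - (-4/25) = 8/25.
So ∫_{-pi}^{pi} φ(s) cos(5*s) ds = 16/25.
Hence Re(c_{5}) = (1/(2*pi))·(16/25) = 8/(25*pi).

8/(25*pi)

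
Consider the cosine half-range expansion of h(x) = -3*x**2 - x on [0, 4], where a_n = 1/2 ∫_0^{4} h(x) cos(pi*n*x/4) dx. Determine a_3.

a_3 = 1/2 ∫_0^{4} (-3*x**2 - x) cos(3*pi*x/4) dx.
Integrating by parts twice (tabular method), an antiderivative of (-3*x**2 - x) cos(3*pi*x/4) is -4*x**2*sin(3*pi*x/4)/pi - 4*x*sin(3*pi*x/4)/(3*pi) - 32*x*cos(3*pi*x/4)/(3*pi**2) + 128*sin(3*pi*x/4)/(9*pi**3) - 16*cos(3*pi*x/4)/(9*pi**2); evaluating from 0 to 4: ∫_{0}^{4} (-3*x**2 - x) cos(3*pi*x/4) dx = (400/(9*pi**2)) - (-16/(9*pi**2)) = 416/(9*pi**2).
Hence a_3 = (1/2)·(416/(9*pi**2)) = 208/(9*pi**2).

208/(9*pi**2)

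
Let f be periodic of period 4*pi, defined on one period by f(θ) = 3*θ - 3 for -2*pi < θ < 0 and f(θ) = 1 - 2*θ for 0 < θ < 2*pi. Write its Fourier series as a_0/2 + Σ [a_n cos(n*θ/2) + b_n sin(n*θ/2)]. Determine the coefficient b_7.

2*(pi + 4)/(7*pi)

b_7 = (1/(2*pi)) ∫_{-2*pi}^{2*pi} f(θ) sin(7*θ/2) dθ.
Split the integral at the breakpoints.
Integrating by parts (boundary term plus one more integral), an antiderivative of (3*θ - 3) sin(7*θ/2) is -6*θ*cos(7*θ/2)/7 + 12*sin(7*θ/2)/49 + 6*cos(7*θ/2)/7; evaluating from -2*pi to 0: ∫_{-2*pi}^{0} (3*θ - 3) sin(7*θ/2) dθ = (6/7) - (-12*pi/7 - 6/7) = 12/7 + 12*pi/7.
Integrating by parts (boundary term plus one more integral), an antiderivative of (1 - 2*θ) sin(7*θ/2) is 4*θ*cos(7*θ/2)/7 - 8*sin(7*θ/2)/49 - 2*cos(7*θ/2)/7; evaluating from 0 to 2*pi: ∫_{0}^{2*pi} (1 - 2*θ) sin(7*θ/2) dθ = (2/7 - 8*pi/7) - (-2/7) = 4/7 - 8*pi/7.
Summing the pieces and multiplying by (1/(2*pi)) gives b_7 = 2*(pi + 4)/(7*pi).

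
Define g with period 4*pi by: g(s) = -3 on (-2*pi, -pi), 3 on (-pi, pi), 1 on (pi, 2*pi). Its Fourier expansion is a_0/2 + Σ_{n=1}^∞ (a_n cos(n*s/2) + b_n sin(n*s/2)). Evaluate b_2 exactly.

-4/pi

b_2 = (1/(2*pi)) ∫_{-2*pi}^{2*pi} g(s) sin(s) ds.
Split the integral at the breakpoints.
Directly, an antiderivative of (-3) sin(s) is 3*cos(s); evaluating from -2*pi to -pi: ∫_{-2*pi}^{-pi} (-3) sin(s) ds = (-3) - (3) = -6.
Directly, an antiderivative of (3) sin(s) is -3*cos(s); evaluating from -pi to pi: ∫_{-pi}^{pi} (3) sin(s) ds = (3) - (3) = 0.
Directly, an antiderivative of (1) sin(s) is -cos(s); evaluating from pi to 2*pi: ∫_{pi}^{2*pi} (1) sin(s) ds = (-1) - (1) = -2.
Summing the pieces and multiplying by (1/(2*pi)) gives b_2 = -4/pi.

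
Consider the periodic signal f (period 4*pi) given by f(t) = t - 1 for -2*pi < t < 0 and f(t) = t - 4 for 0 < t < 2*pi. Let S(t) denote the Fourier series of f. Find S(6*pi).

t = 6*pi differs from t = -2*pi by 2 full period(s), and the series is 4*pi-periodic.
At t = -2*pi the one-sided limits are f(-2*pi^-) = -4 + 2*pi and f(-2*pi^+) = -2*pi - 1.
By Dirichlet's theorem the series converges to their average, [(-4 + 2*pi) + (-2*pi - 1)]/2 = -5/2.

-5/2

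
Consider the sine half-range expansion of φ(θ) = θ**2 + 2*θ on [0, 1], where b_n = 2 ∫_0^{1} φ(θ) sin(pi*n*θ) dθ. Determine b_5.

b_5 = 2 ∫_0^{1} (θ**2 + 2*θ) sin(5*pi*θ) dθ.
Integrating by parts twice (tabular method), an antiderivative of (θ**2 + 2*θ) sin(5*pi*θ) is -θ**2*cos(5*pi*θ)/(5*pi) + 2*θ*sin(5*pi*θ)/(25*pi**2) - 2*θ*cos(5*pi*θ)/(5*pi) + 2*sin(5*pi*θ)/(25*pi**2) + 2*cos(5*pi*θ)/(125*pi**3); evaluating from 0 to 1: ∫_{0}^{1} (θ**2 + 2*θ) sin(5*pi*θ) dθ = ((-2 + 75*pi**2)/(125*pi**3)) - (2/(125*pi**3)) = (-4 + 75*pi**2)/(125*pi**3).
Hence b_5 = 2·((-4 + 75*pi**2)/(125*pi**3)) = 2*(-4 + 75*pi**2)/(125*pi**3).

2*(-4 + 75*pi**2)/(125*pi**3)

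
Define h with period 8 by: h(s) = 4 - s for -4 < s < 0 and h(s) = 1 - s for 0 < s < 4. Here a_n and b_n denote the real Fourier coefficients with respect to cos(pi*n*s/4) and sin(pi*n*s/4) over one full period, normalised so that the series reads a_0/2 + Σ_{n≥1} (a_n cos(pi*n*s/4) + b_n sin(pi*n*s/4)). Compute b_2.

b_2 = 1/4 ∫_{-4}^{4} h(s) sin(pi*s/2) ds.
Split the integral at the breakpoints.
Integrating by parts (boundary term plus one more integral), an antiderivative of (4 - s) sin(pi*s/2) is 2*s*cos(pi*s/2)/pi - 4*sin(pi*s/2)/pi**2 - 8*cos(pi*s/2)/pi; evaluating from -4 to 0: ∫_{-4}^{0} (4 - s) sin(pi*s/2) ds = (-8/pi) - (-16/pi) = 8/pi.
Integrating by parts (boundary term plus one more integral), an antiderivative of (1 - s) sin(pi*s/2) is 2*s*cos(pi*s/2)/pi - 4*sin(pi*s/2)/pi**2 - 2*cos(pi*s/2)/pi; evaluating from 0 to 4: ∫_{0}^{4} (1 - s) sin(pi*s/2) ds = (6/pi) - (-2/pi) = 8/pi.
Summing the pieces and multiplying by (1/4) gives b_2 = 4/pi.

4/pi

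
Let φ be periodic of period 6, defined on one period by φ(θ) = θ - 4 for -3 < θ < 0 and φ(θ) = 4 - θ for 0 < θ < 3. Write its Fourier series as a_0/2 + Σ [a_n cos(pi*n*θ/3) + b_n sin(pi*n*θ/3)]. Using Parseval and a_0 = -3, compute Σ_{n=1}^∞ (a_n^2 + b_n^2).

Parseval: a_0^2/2 + Σ_{n≥1} (a_n^2+b_n^2) = 1/3 ∫_{-3}^{3} φ(θ)^2 dθ = 38.
Subtract a_0^2/2 = 9/2: Σ (a_n^2+b_n^2) = 67/2.

67/2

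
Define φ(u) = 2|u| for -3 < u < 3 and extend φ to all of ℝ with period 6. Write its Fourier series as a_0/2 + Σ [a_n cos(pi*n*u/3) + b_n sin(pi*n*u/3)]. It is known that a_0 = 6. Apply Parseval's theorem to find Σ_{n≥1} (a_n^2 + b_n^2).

6

Parseval: a_0^2/2 + Σ_{n≥1} (a_n^2+b_n^2) = 1/3 ∫_{-3}^{3} φ(u)^2 du = 24.
Subtract a_0^2/2 = 18: Σ (a_n^2+b_n^2) = 6.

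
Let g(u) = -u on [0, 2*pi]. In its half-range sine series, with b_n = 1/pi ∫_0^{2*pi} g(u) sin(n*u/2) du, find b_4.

1

b_4 = 1/pi ∫_0^{2*pi} (-u) sin(2*u) du.
Integrating by parts (boundary term plus one more integral), an antiderivative of (-u) sin(2*u) is u*cos(2*u)/2 - sin(2*u)/4; evaluating from 0 to 2*pi: ∫_{0}^{2*pi} (-u) sin(2*u) du = (pi) - (0) = pi.
Hence b_4 = (1/pi)·(pi) = 1.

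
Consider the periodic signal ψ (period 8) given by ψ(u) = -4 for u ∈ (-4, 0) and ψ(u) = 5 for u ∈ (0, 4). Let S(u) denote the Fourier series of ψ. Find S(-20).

u = -20 differs from u = -4 by -2 full period(s), and the series is 8-periodic.
At u = -4 the one-sided limits are ψ(-4^-) = 5 and ψ(-4^+) = -4.
By Dirichlet's theorem the series converges to their average, [(5) + (-4)]/2 = 1/2.

1/2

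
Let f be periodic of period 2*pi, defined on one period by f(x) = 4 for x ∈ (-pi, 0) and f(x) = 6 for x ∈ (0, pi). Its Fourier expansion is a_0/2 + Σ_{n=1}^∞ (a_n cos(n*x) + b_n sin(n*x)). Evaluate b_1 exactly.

4/pi

b_1 = 1/pi ∫_{-pi}^{pi} f(x) sin(x) dx.
Split the integral at the breakpoints.
Directly, an antiderivative of (4) sin(x) is -4*cos(x); evaluating from -pi to 0: ∫_{-pi}^{0} (4) sin(x) dx = (-4) - (4) = -8.
Directly, an antiderivative of (6) sin(x) is -6*cos(x); evaluating from 0 to pi: ∫_{0}^{pi} (6) sin(x) dx = (6) - (-6) = 12.
Summing the pieces and multiplying by (1/pi) gives b_1 = 4/pi.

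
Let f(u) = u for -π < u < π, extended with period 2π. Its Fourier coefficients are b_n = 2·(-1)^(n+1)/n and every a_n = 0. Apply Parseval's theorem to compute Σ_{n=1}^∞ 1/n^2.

Parseval: Σ b_n^2 = (1/π) ∫_{-π}^{π} f(u)^2 du = 2*pi**2/3.
Σ b_n^2 = Σ 4/n^2, so Σ 1/n^2 = (2*pi**2/3)/4 = pi**2/6.

pi**2/6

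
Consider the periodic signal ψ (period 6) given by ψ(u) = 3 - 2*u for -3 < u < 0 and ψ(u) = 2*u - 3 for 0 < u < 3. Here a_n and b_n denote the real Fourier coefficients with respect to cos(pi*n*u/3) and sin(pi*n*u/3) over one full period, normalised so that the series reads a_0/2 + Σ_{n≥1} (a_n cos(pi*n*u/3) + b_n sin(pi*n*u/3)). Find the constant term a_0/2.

3

a_0 = 1/3 ∫_{-3}^{3} ψ(u) du = 1/3 · (18) = 6.
So the constant term a_0/2 = 3.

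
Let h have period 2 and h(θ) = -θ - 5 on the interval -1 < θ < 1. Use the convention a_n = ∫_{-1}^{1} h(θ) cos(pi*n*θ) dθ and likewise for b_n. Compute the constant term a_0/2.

-5

a_0 = ∫_{-1}^{1} h(θ) dθ = -10.
So the constant term a_0/2 = -5.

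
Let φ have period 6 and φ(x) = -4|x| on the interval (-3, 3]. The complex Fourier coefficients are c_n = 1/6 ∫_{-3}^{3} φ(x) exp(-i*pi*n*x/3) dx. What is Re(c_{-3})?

Since φ is real-valued, Re(c_{-3}) = 1/6 ∫_{-3}^{3} φ(x) cos(-pi*x) dx = a_{3}/2.
φ is even and cos(-pi*x) is even, so the integrand is even: ∫_{-3}^{3} φ(x) cos(-pi*x) dx = 2∫_0^{3} φ(x) cos(-pi*x) dx.
Integrating by parts (boundary term plus one more integral), an antiderivative of (-4*x) cos(-pi*x) is -4*x*sin(pi*x)/pi - 4*cos(pi*x)/pi**2; evaluating from 0 to 3: ∫_{0}^{3} (-4*x) cos(-pi*x) dx = (4/pi**2) - (-4/pi**2) = 8/pi**2.
So ∫_{-3}^{3} φ(x) cos(-pi*x) dx = 16/pi**2.
Hence Re(c_{-3}) = (1/6)·(16/pi**2) = 8/(3*pi**2).

8/(3*pi**2)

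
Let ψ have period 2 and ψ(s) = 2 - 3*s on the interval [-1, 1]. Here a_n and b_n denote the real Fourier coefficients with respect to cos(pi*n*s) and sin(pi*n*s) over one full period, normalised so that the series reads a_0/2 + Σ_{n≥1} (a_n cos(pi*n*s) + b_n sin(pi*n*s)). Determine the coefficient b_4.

3/(2*pi)

b_4 = ∫_{-1}^{1} ψ(s) sin(4*pi*s) ds.
Integrating by parts (boundary term plus one more integral), an antiderivative of (2 - 3*s) sin(4*pi*s) is 3*s*cos(4*pi*s)/(4*pi) - 3*sin(4*pi*s)/(16*pi**2) - cos(4*pi*s)/(2*pi); evaluating from -1 to 1: ∫_{-1}^{1} (2 - 3*s) sin(4*pi*s) ds = (1/(4*pi)) - (-5/(4*pi)) = 3/(2*pi).
Hence b_4 = 3/(2*pi).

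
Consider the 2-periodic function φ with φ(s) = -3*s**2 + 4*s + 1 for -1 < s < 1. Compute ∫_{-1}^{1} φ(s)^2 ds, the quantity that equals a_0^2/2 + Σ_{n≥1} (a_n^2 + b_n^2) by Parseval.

184/15

∫_{-1}^{1} φ(s)^2 ds = 184/15.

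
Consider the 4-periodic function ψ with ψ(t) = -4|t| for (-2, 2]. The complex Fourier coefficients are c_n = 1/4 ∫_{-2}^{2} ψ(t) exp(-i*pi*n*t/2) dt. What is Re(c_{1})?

Since ψ is real-valued, Re(c_{1}) = 1/4 ∫_{-2}^{2} ψ(t) cos(pi*t/2) dt = a_{1}/2.
ψ is even and cos(pi*t/2) is even, so the integrand is even: ∫_{-2}^{2} ψ(t) cos(pi*t/2) dt = 2∫_0^{2} ψ(t) cos(pi*t/2) dt.
Integrating by parts (boundary term plus one more integral), an antiderivative of (-4*t) cos(pi*t/2) is -8*t*sin(pi*t/2)/pi - 16*cos(pi*t/2)/pi**2; evaluating from 0 to 2: ∫_{0}^{2} (-4*t) cos(pi*t/2) dt = (16/pi**2) - (-16/pi**2) = 32/pi**2.
So ∫_{-2}^{2} ψ(t) cos(pi*t/2) dt = 64/pi**2.
Hence Re(c_{1}) = (1/4)·(64/pi**2) = 16/pi**2.

16/pi**2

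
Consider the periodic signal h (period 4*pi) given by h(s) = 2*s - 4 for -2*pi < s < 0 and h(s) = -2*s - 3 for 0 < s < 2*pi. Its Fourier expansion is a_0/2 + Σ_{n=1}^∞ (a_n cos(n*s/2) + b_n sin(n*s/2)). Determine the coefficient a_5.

a_5 = (1/(2*pi)) ∫_{-2*pi}^{2*pi} h(s) cos(5*s/2) ds.
Split the integral at the breakpoints.
Integrating by parts (boundary term plus one more integral), an antiderivative of (2*s - 4) cos(5*s/2) is 4*s*sin(5*s/2)/5 - 8*sin(5*s/2)/5 + 8*cos(5*s/2)/25; evaluating from -2*pi to 0: ∫_{-2*pi}^{0} (2*s - 4) cos(5*s/2) ds = (8/25) - (-8/25) = 16/25.
Integrating by parts (boundary term plus one more integral), an antiderivative of (-2*s - 3) cos(5*s/2) is -4*s*sin(5*s/2)/5 - 6*sin(5*s/2)/5 - 8*cos(5*s/2)/25; evaluating from 0 to 2*pi: ∫_{0}^{2*pi} (-2*s - 3) cos(5*s/2) ds = (8/25) - (-8/25) = 16/25.
Summing the pieces and multiplying by (1/(2*pi)) gives a_5 = 16/(25*pi).

16/(25*pi)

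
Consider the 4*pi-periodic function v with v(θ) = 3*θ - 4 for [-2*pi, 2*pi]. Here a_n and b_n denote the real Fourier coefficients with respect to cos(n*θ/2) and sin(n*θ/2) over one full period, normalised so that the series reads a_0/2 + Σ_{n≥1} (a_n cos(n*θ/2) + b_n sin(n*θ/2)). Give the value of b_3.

4

b_3 = (1/(2*pi)) ∫_{-2*pi}^{2*pi} v(θ) sin(3*θ/2) dθ.
Integrating by parts (boundary term plus one more integral), an antiderivative of (3*θ - 4) sin(3*θ/2) is -2*θ*cos(3*θ/2) + 4*sin(3*θ/2)/3 + 8*cos(3*θ/2)/3; evaluating from -2*pi to 2*pi: ∫_{-2*pi}^{2*pi} (3*θ - 4) sin(3*θ/2) dθ = (-8/3 + 4*pi) - (-4*pi - 8/3) = 8*pi.
Hence b_3 = (1/(2*pi))·(8*pi) = 4.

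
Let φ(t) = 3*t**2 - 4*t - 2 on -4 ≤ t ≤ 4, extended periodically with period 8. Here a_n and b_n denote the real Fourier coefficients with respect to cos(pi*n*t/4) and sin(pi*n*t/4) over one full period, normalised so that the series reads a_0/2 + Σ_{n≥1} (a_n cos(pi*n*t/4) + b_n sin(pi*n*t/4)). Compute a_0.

a_0 = 1/4 ∫_{-4}^{4} φ(t) dt = 1/4 · (112) = 28.

28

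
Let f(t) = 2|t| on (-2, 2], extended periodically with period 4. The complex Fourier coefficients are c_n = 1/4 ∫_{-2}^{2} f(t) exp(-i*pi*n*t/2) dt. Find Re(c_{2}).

Since f is real-valued, Re(c_{2}) = 1/4 ∫_{-2}^{2} f(t) cos(pi*t) dt = a_{2}/2.
f is even and cos(pi*t) is even, so the integrand is even: ∫_{-2}^{2} f(t) cos(pi*t) dt = 2∫_0^{2} f(t) cos(pi*t) dt.
Integrating by parts (boundary term plus one more integral), an antiderivative of (2*t) cos(pi*t) is 2*t*sin(pi*t)/pi + 2*cos(pi*t)/pi**2; evaluating from 0 to 2: ∫_{0}^{2} (2*t) cos(pi*t) dt = (2/pi**2) - (2/pi**2) = 0.
So ∫_{-2}^{2} f(t) cos(pi*t) dt = 0.
Hence Re(c_{2}) = (1/4)·(0) = 0.

0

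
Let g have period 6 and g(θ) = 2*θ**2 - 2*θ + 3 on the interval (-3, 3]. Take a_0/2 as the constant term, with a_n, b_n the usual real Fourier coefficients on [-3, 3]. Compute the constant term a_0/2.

a_0 = 1/3 ∫_{-3}^{3} g(θ) dθ = 1/3 · (54) = 18.
So the constant term a_0/2 = 9.

9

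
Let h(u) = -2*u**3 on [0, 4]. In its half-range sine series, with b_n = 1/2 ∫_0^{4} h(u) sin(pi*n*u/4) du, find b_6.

64*(-1 + 6*pi**2)/(9*pi**3)

b_6 = 1/2 ∫_0^{4} (-2*u**3) sin(3*pi*u/2) du.
Integrating by parts three times (tabular method), an antiderivative of (-2*u**3) sin(3*pi*u/2) is 4*u**3*cos(3*pi*u/2)/(3*pi) - 8*u**2*sin(3*pi*u/2)/(3*pi**2) - 32*u*cos(3*pi*u/2)/(9*pi**3) + 64*sin(3*pi*u/2)/(27*pi**4); evaluating from 0 to 4: ∫_{0}^{4} (-2*u**3) sin(3*pi*u/2) du = (128*(-1 + 6*pi**2)/(9*pi**3)) - (0) = 128*(-1 + 6*pi**2)/(9*pi**3).
Hence b_6 = (1/2)·(128*(-1 + 6*pi**2)/(9*pi**3)) = 64*(-1 + 6*pi**2)/(9*pi**3).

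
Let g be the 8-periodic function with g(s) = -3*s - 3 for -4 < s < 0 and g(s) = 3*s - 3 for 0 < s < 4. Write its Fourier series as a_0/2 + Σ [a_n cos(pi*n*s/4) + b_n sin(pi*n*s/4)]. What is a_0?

a_0 = 1/4 ∫_{-4}^{4} g(s) ds = 1/4 · (24) = 6.

6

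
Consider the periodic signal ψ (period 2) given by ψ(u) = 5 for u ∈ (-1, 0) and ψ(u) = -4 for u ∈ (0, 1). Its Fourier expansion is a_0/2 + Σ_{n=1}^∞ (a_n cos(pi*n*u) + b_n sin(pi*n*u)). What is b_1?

-18/pi

b_1 = ∫_{-1}^{1} ψ(u) sin(pi*u) du.
Split the integral at the breakpoints.
Directly, an antiderivative of (5) sin(pi*u) is -5*cos(pi*u)/pi; evaluating from -1 to 0: ∫_{-1}^{0} (5) sin(pi*u) du = (-5/pi) - (5/pi) = -10/pi.
Directly, an antiderivative of (-4) sin(pi*u) is 4*cos(pi*u)/pi; evaluating from 0 to 1: ∫_{0}^{1} (-4) sin(pi*u) du = (-4/pi) - (4/pi) = -8/pi.
Summing the pieces gives b_1 = -18/pi.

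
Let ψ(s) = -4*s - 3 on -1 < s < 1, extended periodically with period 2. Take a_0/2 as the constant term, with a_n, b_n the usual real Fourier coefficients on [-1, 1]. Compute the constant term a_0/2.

-3

a_0 = ∫_{-1}^{1} ψ(s) ds = -6.
So the constant term a_0/2 = -3.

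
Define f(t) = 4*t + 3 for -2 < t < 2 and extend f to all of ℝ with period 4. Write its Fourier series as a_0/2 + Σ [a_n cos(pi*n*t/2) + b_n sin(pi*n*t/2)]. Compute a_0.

a_0 = 1/2 ∫_{-2}^{2} f(t) dt = 1/2 · (12) = 6.

6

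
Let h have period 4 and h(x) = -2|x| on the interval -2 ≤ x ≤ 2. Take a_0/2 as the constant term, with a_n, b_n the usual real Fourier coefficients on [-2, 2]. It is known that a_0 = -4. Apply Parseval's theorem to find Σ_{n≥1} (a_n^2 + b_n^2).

Parseval: a_0^2/2 + Σ_{n≥1} (a_n^2+b_n^2) = 1/2 ∫_{-2}^{2} h(x)^2 dx = 32/3.
Subtract a_0^2/2 = 8: Σ (a_n^2+b_n^2) = 8/3.

8/3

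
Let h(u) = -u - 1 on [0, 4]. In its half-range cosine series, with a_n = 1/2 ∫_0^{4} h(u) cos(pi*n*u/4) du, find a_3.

a_3 = 1/2 ∫_0^{4} (-u - 1) cos(3*pi*u/4) du.
Integrating by parts (boundary term plus one more integral), an antiderivative of (-u - 1) cos(3*pi*u/4) is -4*u*sin(3*pi*u/4)/(3*pi) - 4*sin(3*pi*u/4)/(3*pi) - 16*cos(3*pi*u/4)/(9*pi**2); evaluating from 0 to 4: ∫_{0}^{4} (-u - 1) cos(3*pi*u/4) du = (16/(9*pi**2)) - (-16/(9*pi**2)) = 32/(9*pi**2).
Hence a_3 = (1/2)·(32/(9*pi**2)) = 16/(9*pi**2).

16/(9*pi**2)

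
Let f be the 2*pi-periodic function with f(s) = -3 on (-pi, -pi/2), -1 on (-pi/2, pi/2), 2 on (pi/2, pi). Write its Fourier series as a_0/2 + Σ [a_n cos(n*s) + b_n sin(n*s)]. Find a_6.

0

a_6 = 1/pi ∫_{-pi}^{pi} f(s) cos(6*s) ds.
Split the integral at the breakpoints.
Directly, an antiderivative of (-3) cos(6*s) is -sin(6*s)/2; evaluating from -pi to -pi/2: ∫_{-pi}^{-pi/2} (-3) cos(6*s) ds = (0) - (0) = 0.
Directly, an antiderivative of (-1) cos(6*s) is -sin(6*s)/6; evaluating from -pi/2 to pi/2: ∫_{-pi/2}^{pi/2} (-1) cos(6*s) ds = (0) - (0) = 0.
Directly, an antiderivative of (2) cos(6*s) is sin(6*s)/3; evaluating from pi/2 to pi: ∫_{pi/2}^{pi} (2) cos(6*s) ds = (0) - (0) = 0.
Summing the pieces and multiplying by (1/pi) gives a_6 = 0.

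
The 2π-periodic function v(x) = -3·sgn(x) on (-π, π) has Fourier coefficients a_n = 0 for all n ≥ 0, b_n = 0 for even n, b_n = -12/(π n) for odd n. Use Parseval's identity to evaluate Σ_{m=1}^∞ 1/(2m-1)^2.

Parseval: Σ b_n^2 = (1/π) ∫_{-π}^{π} v(x)^2 dx = 18.
Only odd n contribute, with b_n^2 = 144/(π^2 n^2), so Σ_{m≥1} 1/(2m-1)^2 = π^2·(18)/144 = pi**2/8.

pi**2/8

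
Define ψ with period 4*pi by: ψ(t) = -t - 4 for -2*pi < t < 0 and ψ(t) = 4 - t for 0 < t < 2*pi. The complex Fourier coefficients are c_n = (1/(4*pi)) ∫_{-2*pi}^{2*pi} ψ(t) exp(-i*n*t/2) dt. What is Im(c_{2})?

-1

Since ψ is real-valued, Im(c_{2}) = -(1/(4*pi)) ∫_{-2*pi}^{2*pi} ψ(t) sin(t) dt = -b_{2}/2.
ψ is odd and sin(t) is odd, so the integrand is even: ∫_{-2*pi}^{2*pi} ψ(t) sin(t) dt = 2∫_0^{2*pi} ψ(t) sin(t) dt.
Integrating by parts (boundary term plus one more integral), an antiderivative of (4 - t) sin(t) is t*cos(t) - sin(t) - 4*cos(t); evaluating from 0 to 2*pi: ∫_{0}^{2*pi} (4 - t) sin(t) dt = (-4 + 2*pi) - (-4) = 2*pi.
So ∫_{-2*pi}^{2*pi} ψ(t) sin(t) dt = 4*pi.
Hence Im(c_{2}) = (-1/(4*pi))·(4*pi) = -1.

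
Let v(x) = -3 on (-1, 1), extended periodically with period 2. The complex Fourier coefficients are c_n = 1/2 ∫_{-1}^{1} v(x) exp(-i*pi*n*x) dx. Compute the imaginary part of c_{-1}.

0

Since v is real-valued, Im(c_{-1}) = -1/2 ∫_{-1}^{1} v(x) sin(-pi*x) dx = b_{1}/2.
(v is even, so the integrand is odd over a symmetric interval and the integral vanishes.)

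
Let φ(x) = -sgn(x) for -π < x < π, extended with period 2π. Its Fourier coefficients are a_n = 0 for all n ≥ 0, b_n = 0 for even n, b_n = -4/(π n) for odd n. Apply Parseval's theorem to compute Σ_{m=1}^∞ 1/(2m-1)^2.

pi**2/8

Parseval: Σ b_n^2 = (1/π) ∫_{-π}^{π} φ(x)^2 dx = 2.
Only odd n contribute, with b_n^2 = 16/(π^2 n^2), so Σ_{m≥1} 1/(2m-1)^2 = π^2·(2)/16 = pi**2/8.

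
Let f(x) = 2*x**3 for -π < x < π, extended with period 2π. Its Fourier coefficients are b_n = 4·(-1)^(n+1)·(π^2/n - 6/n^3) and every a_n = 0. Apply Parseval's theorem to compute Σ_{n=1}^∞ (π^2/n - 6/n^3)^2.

pi**6/14

Parseval: Σ b_n^2 = (1/π) ∫_{-π}^{π} f(x)^2 dx = 8*pi**6/7.
b_n^2 = 16·(π^2/n - 6/n^3)^2, so the sum equals (8*pi**6/7)/16 = pi**6/14.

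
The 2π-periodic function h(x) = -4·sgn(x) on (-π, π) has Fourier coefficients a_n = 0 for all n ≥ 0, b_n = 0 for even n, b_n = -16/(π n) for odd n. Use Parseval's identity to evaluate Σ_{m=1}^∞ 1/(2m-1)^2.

Parseval: Σ b_n^2 = (1/π) ∫_{-π}^{π} h(x)^2 dx = 32.
Only odd n contribute, with b_n^2 = 256/(π^2 n^2), so Σ_{m≥1} 1/(2m-1)^2 = π^2·(32)/256 = pi**2/8.

pi**2/8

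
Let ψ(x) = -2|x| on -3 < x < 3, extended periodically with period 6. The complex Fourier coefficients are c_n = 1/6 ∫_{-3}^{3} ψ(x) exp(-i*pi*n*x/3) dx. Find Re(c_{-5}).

Since ψ is real-valued, Re(c_{-5}) = 1/6 ∫_{-3}^{3} ψ(x) cos(-5*pi*x/3) dx = a_{5}/2.
ψ is even and cos(-5*pi*x/3) is even, so the integrand is even: ∫_{-3}^{3} ψ(x) cos(-5*pi*x/3) dx = 2∫_0^{3} ψ(x) cos(-5*pi*x/3) dx.
Integrating by parts (boundary term plus one more integral), an antiderivative of (-2*x) cos(-5*pi*x/3) is -6*x*sin(5*pi*x/3)/(5*pi) - 18*cos(5*pi*x/3)/(25*pi**2); evaluating from 0 to 3: ∫_{0}^{3} (-2*x) cos(-5*pi*x/3) dx = (18/(25*pi**2)) - (-18/(25*pi**2)) = 36/(25*pi**2).
So ∫_{-3}^{3} ψ(x) cos(-5*pi*x/3) dx = 72/(25*pi**2).
Hence Re(c_{-5}) = (1/6)·(72/(25*pi**2)) = 12/(25*pi**2).

12/(25*pi**2)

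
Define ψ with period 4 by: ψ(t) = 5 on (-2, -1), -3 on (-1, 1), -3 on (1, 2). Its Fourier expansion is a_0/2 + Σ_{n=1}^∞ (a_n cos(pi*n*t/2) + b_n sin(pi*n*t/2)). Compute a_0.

-2

a_0 = 1/2 ∫_{-2}^{2} ψ(t) dt = 1/2 · (-4) = -2.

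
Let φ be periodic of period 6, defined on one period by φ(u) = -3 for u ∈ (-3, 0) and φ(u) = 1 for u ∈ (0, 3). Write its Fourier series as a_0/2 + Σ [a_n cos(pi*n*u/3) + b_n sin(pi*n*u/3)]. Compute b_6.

0

b_6 = 1/3 ∫_{-3}^{3} φ(u) sin(2*pi*u) du.
Split the integral at the breakpoints.
Directly, an antiderivative of (-3) sin(2*pi*u) is 3*cos(2*pi*u)/(2*pi); evaluating from -3 to 0: ∫_{-3}^{0} (-3) sin(2*pi*u) du = (3/(2*pi)) - (3/(2*pi)) = 0.
Directly, an antiderivative of (1) sin(2*pi*u) is -cos(2*pi*u)/(2*pi); evaluating from 0 to 3: ∫_{0}^{3} (1) sin(2*pi*u) du = (-1/(2*pi)) - (-1/(2*pi)) = 0.
Summing the pieces and multiplying by (1/3) gives b_6 = 0.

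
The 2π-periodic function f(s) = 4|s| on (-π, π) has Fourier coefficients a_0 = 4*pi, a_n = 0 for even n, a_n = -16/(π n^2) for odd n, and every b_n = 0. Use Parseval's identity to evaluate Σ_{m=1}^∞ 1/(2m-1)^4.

pi**4/96

Parseval: a_0^2/2 + Σ a_n^2 = (1/π) ∫_{-π}^{π} f(s)^2 ds = 32*pi**2/3.
Subtract a_0^2/2 = 8*pi**2: Σ a_n^2 = 8*pi**2/3.
Only odd n contribute, with a_n^2 = 256/(π^2 n^4), so Σ_{m≥1} 1/(2m-1)^4 = π^2·(8*pi**2/3)/256 = pi**4/96.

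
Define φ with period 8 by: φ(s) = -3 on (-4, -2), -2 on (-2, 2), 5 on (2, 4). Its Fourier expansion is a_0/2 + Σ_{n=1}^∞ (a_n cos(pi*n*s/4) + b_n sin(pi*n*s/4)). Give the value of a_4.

0

a_4 = 1/4 ∫_{-4}^{4} φ(s) cos(pi*s) ds.
Split the integral at the breakpoints.
Directly, an antiderivative of (-3) cos(pi*s) is -3*sin(pi*s)/pi; evaluating from -4 to -2: ∫_{-4}^{-2} (-3) cos(pi*s) ds = (0) - (0) = 0.
Directly, an antiderivative of (-2) cos(pi*s) is -2*sin(pi*s)/pi; evaluating from -2 to 2: ∫_{-2}^{2} (-2) cos(pi*s) ds = (0) - (0) = 0.
Directly, an antiderivative of (5) cos(pi*s) is 5*sin(pi*s)/pi; evaluating from 2 to 4: ∫_{2}^{4} (5) cos(pi*s) ds = (0) - (0) = 0.
Summing the pieces and multiplying by (1/4) gives a_4 = 0.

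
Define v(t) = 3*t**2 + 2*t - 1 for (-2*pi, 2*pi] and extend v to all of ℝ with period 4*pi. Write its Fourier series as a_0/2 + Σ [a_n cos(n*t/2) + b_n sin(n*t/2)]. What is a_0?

a_0 = (1/(2*pi)) ∫_{-2*pi}^{2*pi} v(t) dt = (1/(2*pi)) · (-4*pi + 16*pi**3) = -2 + 8*pi**2.

-2 + 8*pi**2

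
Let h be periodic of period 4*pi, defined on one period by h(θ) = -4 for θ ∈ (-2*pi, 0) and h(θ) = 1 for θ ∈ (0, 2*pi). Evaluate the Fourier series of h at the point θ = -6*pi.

θ = -6*pi differs from θ = 2*pi by -2 full period(s), and the series is 4*pi-periodic.
At θ = 2*pi the one-sided limits are h(2*pi^-) = 1 and h(2*pi^+) = -4.
By Dirichlet's theorem the series converges to their average, [(1) + (-4)]/2 = -3/2.

-3/2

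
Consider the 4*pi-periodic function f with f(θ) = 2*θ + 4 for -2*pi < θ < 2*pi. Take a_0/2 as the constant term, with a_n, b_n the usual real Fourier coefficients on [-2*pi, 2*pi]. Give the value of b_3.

8/3

b_3 = (1/(2*pi)) ∫_{-2*pi}^{2*pi} f(θ) sin(3*θ/2) dθ.
Integrating by parts (boundary term plus one more integral), an antiderivative of (2*θ + 4) sin(3*θ/2) is -4*θ*cos(3*θ/2)/3 + 8*sin(3*θ/2)/9 - 8*cos(3*θ/2)/3; evaluating from -2*pi to 2*pi: ∫_{-2*pi}^{2*pi} (2*θ + 4) sin(3*θ/2) dθ = (8/3 + 8*pi/3) - (8/3 - 8*pi/3) = 16*pi/3.
Hence b_3 = (1/(2*pi))·(16*pi/3) = 8/3.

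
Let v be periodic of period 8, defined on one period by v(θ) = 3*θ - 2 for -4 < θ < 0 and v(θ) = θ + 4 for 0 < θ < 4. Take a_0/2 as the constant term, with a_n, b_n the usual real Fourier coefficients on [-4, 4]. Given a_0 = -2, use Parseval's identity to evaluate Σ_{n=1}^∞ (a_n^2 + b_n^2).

Parseval: a_0^2/2 + Σ_{n≥1} (a_n^2+b_n^2) = 1/4 ∫_{-4}^{4} v(θ)^2 dθ = 340/3.
Subtract a_0^2/2 = 2: Σ (a_n^2+b_n^2) = 334/3.

334/3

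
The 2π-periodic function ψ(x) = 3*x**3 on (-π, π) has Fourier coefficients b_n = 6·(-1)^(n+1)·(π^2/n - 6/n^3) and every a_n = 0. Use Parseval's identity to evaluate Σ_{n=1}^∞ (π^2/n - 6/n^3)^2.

Parseval: Σ b_n^2 = (1/π) ∫_{-π}^{π} ψ(x)^2 dx = 18*pi**6/7.
b_n^2 = 36·(π^2/n - 6/n^3)^2, so the sum equals (18*pi**6/7)/36 = pi**6/14.

pi**6/14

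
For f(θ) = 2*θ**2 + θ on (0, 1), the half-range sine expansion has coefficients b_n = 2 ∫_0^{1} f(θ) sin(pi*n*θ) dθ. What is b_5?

2*(-8 + 75*pi**2)/(125*pi**3)

b_5 = 2 ∫_0^{1} (2*θ**2 + θ) sin(5*pi*θ) dθ.
Integrating by parts twice (tabular method), an antiderivative of (2*θ**2 + θ) sin(5*pi*θ) is -2*θ**2*cos(5*pi*θ)/(5*pi) + 4*θ*sin(5*pi*θ)/(25*pi**2) - θ*cos(5*pi*θ)/(5*pi) + sin(5*pi*θ)/(25*pi**2) + 4*cos(5*pi*θ)/(125*pi**3); evaluating from 0 to 1: ∫_{0}^{1} (2*θ**2 + θ) sin(5*pi*θ) dθ = ((-4 + 75*pi**2)/(125*pi**3)) - (4/(125*pi**3)) = (-8 + 75*pi**2)/(125*pi**3).
Hence b_5 = 2·((-8 + 75*pi**2)/(125*pi**3)) = 2*(-8 + 75*pi**2)/(125*pi**3).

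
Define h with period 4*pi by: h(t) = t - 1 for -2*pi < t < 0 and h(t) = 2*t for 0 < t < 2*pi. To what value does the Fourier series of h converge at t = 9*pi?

2*pi

t = 9*pi differs from t = pi by 2 full period(s), and the series is 4*pi-periodic.
h is continuous at t = pi with value 2*pi, so the series converges to 2*pi there.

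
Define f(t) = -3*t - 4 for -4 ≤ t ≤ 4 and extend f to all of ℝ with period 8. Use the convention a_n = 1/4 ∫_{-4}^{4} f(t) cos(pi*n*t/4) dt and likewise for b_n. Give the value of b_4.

6/pi

b_4 = 1/4 ∫_{-4}^{4} f(t) sin(pi*t) dt.
Integrating by parts (boundary term plus one more integral), an antiderivative of (-3*t - 4) sin(pi*t) is 3*t*cos(pi*t)/pi - 3*sin(pi*t)/pi**2 + 4*cos(pi*t)/pi; evaluating from -4 to 4: ∫_{-4}^{4} (-3*t - 4) sin(pi*t) dt = (16/pi) - (-8/pi) = 24/pi.
Hence b_4 = (1/4)·(24/pi) = 6/pi.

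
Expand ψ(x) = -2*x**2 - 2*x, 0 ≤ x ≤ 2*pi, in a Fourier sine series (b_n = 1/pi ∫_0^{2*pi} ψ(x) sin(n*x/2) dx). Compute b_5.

b_5 = 1/pi ∫_0^{2*pi} (-2*x**2 - 2*x) sin(5*x/2) dx.
Integrating by parts twice (tabular method), an antiderivative of (-2*x**2 - 2*x) sin(5*x/2) is 4*x**2*cos(5*x/2)/5 - 16*x*sin(5*x/2)/25 + 4*x*cos(5*x/2)/5 - 8*sin(5*x/2)/25 - 32*cos(5*x/2)/125; evaluating from 0 to 2*pi: ∫_{0}^{2*pi} (-2*x**2 - 2*x) sin(5*x/2) dx = (-16*pi**2/5 - 8*pi/5 + 32/125) - (-32/125) = -16*pi**2/5 - 8*pi/5 + 64/125.
Hence b_5 = (1/pi)·(-16*pi**2/5 - 8*pi/5 + 64/125) = 8*(-50*pi**2 - 25*pi + 8)/(125*pi).

8*(-50*pi**2 - 25*pi + 8)/(125*pi)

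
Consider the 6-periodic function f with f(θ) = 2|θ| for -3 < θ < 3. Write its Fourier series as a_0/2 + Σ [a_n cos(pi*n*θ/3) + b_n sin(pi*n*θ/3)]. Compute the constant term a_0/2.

a_0 = 1/3 ∫_{-3}^{3} f(θ) dθ = 1/3 · (18) = 6.
So the constant term a_0/2 = 3.

3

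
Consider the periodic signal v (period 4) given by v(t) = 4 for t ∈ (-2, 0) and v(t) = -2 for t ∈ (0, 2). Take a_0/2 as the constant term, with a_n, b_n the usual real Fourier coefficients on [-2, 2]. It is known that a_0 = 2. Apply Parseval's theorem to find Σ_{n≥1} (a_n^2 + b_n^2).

Parseval: a_0^2/2 + Σ_{n≥1} (a_n^2+b_n^2) = 1/2 ∫_{-2}^{2} v(t)^2 dt = 20.
Subtract a_0^2/2 = 2: Σ (a_n^2+b_n^2) = 18.

18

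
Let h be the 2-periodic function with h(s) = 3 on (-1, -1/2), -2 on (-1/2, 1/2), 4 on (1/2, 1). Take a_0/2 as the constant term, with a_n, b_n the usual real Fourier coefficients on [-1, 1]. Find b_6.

b_6 = ∫_{-1}^{1} h(s) sin(6*pi*s) ds.
Split the integral at the breakpoints.
Directly, an antiderivative of (3) sin(6*pi*s) is -cos(6*pi*s)/(2*pi); evaluating from -1 to -1/2: ∫_{-1}^{-1/2} (3) sin(6*pi*s) ds = (1/(2*pi)) - (-1/(2*pi)) = 1/pi.
Directly, an antiderivative of (-2) sin(6*pi*s) is cos(6*pi*s)/(3*pi); evaluating from -1/2 to 1/2: ∫_{-1/2}^{1/2} (-2) sin(6*pi*s) ds = (-1/(3*pi)) - (-1/(3*pi)) = 0.
Directly, an antiderivative of (4) sin(6*pi*s) is -2*cos(6*pi*s)/(3*pi); evaluating from 1/2 to 1: ∫_{1/2}^{1} (4) sin(6*pi*s) ds = (-2/(3*pi)) - (2/(3*pi)) = -4/(3*pi).
Summing the pieces gives b_6 = -1/(3*pi).

-1/(3*pi)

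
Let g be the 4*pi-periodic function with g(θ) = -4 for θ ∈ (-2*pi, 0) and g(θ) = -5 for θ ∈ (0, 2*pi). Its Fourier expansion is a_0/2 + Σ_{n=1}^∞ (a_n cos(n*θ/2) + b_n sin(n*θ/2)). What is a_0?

a_0 = (1/(2*pi)) ∫_{-2*pi}^{2*pi} g(θ) dθ = (1/(2*pi)) · (-18*pi) = -9.

-9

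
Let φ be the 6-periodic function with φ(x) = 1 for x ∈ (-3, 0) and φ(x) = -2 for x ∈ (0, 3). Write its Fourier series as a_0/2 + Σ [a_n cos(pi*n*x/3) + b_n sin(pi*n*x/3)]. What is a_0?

-1

a_0 = 1/3 ∫_{-3}^{3} φ(x) dx = 1/3 · (-3) = -1.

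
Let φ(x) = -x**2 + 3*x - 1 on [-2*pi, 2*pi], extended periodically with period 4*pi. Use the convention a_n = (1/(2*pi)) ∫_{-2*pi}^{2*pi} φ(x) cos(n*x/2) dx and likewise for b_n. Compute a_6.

-4/9

a_6 = (1/(2*pi)) ∫_{-2*pi}^{2*pi} φ(x) cos(3*x) dx.
Integrating by parts twice (tabular method), an antiderivative of (-x**2 + 3*x - 1) cos(3*x) is -x**2*sin(3*x)/3 + x*sin(3*x) - 2*x*cos(3*x)/9 - 7*sin(3*x)/27 + cos(3*x)/3; evaluating from -2*pi to 2*pi: ∫_{-2*pi}^{2*pi} (-x**2 + 3*x - 1) cos(3*x) dx = (1/3 - 4*pi/9) - (1/3 + 4*pi/9) = -8*pi/9.
Hence a_6 = (1/(2*pi))·(-8*pi/9) = -4/9.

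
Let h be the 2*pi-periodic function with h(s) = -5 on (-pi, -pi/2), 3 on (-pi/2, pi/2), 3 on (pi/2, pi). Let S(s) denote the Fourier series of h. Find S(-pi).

-1

s = -pi differs from s = pi by -1 full period(s), and the series is 2*pi-periodic.
At s = pi the one-sided limits are h(pi^-) = 3 and h(pi^+) = -5.
By Dirichlet's theorem the series converges to their average, [(3) + (-5)]/2 = -1.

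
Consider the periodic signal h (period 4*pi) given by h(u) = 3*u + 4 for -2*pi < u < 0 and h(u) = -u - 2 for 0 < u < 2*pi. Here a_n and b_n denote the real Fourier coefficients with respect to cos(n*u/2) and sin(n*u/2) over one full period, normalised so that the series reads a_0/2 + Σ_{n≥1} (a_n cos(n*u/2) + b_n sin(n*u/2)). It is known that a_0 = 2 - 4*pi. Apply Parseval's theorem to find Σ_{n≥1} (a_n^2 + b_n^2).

Parseval: a_0^2/2 + Σ_{n≥1} (a_n^2+b_n^2) = (1/(2*pi)) ∫_{-2*pi}^{2*pi} h(u)^2 du = -20*pi + 20 + 40*pi**2/3.
Subtract a_0^2/2 = 2*(1 - 2*pi)**2: Σ (a_n^2+b_n^2) = -12*pi + 18 + 16*pi**2/3.

-12*pi + 18 + 16*pi**2/3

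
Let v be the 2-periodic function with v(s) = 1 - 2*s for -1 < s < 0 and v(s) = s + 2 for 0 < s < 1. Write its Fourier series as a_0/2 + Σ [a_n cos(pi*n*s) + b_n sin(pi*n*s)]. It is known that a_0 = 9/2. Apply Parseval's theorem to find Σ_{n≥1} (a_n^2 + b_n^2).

Parseval: a_0^2/2 + Σ_{n≥1} (a_n^2+b_n^2) = ∫_{-1}^{1} v(s)^2 ds = 32/3.
Subtract a_0^2/2 = 81/8: Σ (a_n^2+b_n^2) = 13/24.

13/24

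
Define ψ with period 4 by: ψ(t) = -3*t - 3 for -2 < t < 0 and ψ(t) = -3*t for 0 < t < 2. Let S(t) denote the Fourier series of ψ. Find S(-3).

-3

t = -3 differs from t = 1 by -1 full period(s), and the series is 4-periodic.
ψ is continuous at t = 1 with value -3, so the series converges to -3 there.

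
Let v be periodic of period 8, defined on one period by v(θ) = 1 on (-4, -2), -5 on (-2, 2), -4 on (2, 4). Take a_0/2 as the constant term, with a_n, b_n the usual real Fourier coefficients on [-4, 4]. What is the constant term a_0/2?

a_0 = 1/4 ∫_{-4}^{4} v(θ) dθ = 1/4 · (-26) = -13/2.
So the constant term a_0/2 = -13/4.

-13/4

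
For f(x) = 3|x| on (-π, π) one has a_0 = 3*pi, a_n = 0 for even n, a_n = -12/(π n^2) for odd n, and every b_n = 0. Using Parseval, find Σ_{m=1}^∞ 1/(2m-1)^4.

pi**4/96

Parseval: a_0^2/2 + Σ a_n^2 = (1/π) ∫_{-π}^{π} f(x)^2 dx = 6*pi**2.
Subtract a_0^2/2 = 9*pi**2/2: Σ a_n^2 = 3*pi**2/2.
Only odd n contribute, with a_n^2 = 144/(π^2 n^4), so Σ_{m≥1} 1/(2m-1)^4 = π^2·(3*pi**2/2)/144 = pi**4/96.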